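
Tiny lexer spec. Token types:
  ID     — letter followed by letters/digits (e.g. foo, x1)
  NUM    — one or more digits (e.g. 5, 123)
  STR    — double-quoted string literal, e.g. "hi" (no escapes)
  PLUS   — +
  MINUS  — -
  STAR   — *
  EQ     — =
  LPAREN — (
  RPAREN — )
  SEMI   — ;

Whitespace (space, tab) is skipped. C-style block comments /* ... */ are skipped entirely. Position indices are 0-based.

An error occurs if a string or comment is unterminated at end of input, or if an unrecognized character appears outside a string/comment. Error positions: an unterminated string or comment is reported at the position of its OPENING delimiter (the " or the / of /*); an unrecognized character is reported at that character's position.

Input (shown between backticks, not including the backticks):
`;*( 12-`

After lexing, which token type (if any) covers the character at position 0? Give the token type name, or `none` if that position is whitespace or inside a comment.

pos=0: emit SEMI ';'
pos=1: emit STAR '*'
pos=2: emit LPAREN '('
pos=4: emit NUM '12' (now at pos=6)
pos=6: emit MINUS '-'
DONE. 5 tokens: [SEMI, STAR, LPAREN, NUM, MINUS]
Position 0: char is ';' -> SEMI

Answer: SEMI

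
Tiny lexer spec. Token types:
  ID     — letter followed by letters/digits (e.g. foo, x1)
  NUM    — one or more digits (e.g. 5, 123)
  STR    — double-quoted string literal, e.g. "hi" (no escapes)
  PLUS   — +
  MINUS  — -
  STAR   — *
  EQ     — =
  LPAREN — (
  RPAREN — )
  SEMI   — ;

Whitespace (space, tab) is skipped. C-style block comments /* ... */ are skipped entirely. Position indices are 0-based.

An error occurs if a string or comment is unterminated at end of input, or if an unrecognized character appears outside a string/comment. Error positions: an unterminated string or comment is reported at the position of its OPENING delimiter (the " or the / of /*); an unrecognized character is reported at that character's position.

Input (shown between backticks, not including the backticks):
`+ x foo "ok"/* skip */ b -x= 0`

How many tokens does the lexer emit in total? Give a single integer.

pos=0: emit PLUS '+'
pos=2: emit ID 'x' (now at pos=3)
pos=4: emit ID 'foo' (now at pos=7)
pos=8: enter STRING mode
pos=8: emit STR "ok" (now at pos=12)
pos=12: enter COMMENT mode (saw '/*')
exit COMMENT mode (now at pos=22)
pos=23: emit ID 'b' (now at pos=24)
pos=25: emit MINUS '-'
pos=26: emit ID 'x' (now at pos=27)
pos=27: emit EQ '='
pos=29: emit NUM '0' (now at pos=30)
DONE. 9 tokens: [PLUS, ID, ID, STR, ID, MINUS, ID, EQ, NUM]

Answer: 9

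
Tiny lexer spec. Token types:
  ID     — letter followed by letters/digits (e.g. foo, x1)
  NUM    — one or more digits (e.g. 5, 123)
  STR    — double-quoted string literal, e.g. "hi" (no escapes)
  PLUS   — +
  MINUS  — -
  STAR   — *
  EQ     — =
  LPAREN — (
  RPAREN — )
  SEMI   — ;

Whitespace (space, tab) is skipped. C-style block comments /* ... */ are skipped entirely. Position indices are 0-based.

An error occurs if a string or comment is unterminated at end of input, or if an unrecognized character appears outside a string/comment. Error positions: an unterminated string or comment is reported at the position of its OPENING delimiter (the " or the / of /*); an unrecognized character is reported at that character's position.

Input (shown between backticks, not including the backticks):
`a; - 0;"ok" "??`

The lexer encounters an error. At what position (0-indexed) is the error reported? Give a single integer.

pos=0: emit ID 'a' (now at pos=1)
pos=1: emit SEMI ';'
pos=3: emit MINUS '-'
pos=5: emit NUM '0' (now at pos=6)
pos=6: emit SEMI ';'
pos=7: enter STRING mode
pos=7: emit STR "ok" (now at pos=11)
pos=12: enter STRING mode
pos=12: ERROR — unterminated string

Answer: 12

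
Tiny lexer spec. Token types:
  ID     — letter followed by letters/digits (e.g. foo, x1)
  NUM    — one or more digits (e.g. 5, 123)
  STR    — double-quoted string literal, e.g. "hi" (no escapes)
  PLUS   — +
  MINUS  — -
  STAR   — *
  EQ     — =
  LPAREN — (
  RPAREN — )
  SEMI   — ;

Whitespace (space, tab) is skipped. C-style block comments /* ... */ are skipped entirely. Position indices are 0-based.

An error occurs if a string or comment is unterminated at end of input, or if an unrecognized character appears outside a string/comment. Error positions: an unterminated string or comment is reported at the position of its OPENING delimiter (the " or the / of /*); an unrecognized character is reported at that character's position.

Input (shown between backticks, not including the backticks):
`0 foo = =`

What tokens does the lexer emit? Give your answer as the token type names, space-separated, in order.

pos=0: emit NUM '0' (now at pos=1)
pos=2: emit ID 'foo' (now at pos=5)
pos=6: emit EQ '='
pos=8: emit EQ '='
DONE. 4 tokens: [NUM, ID, EQ, EQ]

Answer: NUM ID EQ EQ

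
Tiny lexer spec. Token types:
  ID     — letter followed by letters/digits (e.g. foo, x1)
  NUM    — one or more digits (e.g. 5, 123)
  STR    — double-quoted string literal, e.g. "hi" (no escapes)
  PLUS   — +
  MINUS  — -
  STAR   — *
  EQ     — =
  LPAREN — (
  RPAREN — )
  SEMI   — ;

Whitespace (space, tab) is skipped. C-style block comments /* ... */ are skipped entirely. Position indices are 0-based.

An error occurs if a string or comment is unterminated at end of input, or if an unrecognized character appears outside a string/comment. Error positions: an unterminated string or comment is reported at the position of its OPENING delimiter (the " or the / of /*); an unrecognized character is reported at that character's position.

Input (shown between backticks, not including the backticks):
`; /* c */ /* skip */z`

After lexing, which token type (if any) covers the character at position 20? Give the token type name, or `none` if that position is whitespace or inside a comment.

pos=0: emit SEMI ';'
pos=2: enter COMMENT mode (saw '/*')
exit COMMENT mode (now at pos=9)
pos=10: enter COMMENT mode (saw '/*')
exit COMMENT mode (now at pos=20)
pos=20: emit ID 'z' (now at pos=21)
DONE. 2 tokens: [SEMI, ID]
Position 20: char is 'z' -> ID

Answer: ID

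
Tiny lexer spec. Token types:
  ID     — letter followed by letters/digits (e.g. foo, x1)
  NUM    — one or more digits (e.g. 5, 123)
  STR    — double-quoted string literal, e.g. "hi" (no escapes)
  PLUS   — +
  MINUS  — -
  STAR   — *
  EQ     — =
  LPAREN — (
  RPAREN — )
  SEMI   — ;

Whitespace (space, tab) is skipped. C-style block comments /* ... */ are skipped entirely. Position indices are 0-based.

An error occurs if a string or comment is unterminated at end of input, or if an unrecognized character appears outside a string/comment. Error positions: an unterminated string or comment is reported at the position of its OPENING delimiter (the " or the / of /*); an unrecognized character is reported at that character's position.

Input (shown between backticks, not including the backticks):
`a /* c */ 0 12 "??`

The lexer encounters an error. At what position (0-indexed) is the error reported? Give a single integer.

pos=0: emit ID 'a' (now at pos=1)
pos=2: enter COMMENT mode (saw '/*')
exit COMMENT mode (now at pos=9)
pos=10: emit NUM '0' (now at pos=11)
pos=12: emit NUM '12' (now at pos=14)
pos=15: enter STRING mode
pos=15: ERROR — unterminated string

Answer: 15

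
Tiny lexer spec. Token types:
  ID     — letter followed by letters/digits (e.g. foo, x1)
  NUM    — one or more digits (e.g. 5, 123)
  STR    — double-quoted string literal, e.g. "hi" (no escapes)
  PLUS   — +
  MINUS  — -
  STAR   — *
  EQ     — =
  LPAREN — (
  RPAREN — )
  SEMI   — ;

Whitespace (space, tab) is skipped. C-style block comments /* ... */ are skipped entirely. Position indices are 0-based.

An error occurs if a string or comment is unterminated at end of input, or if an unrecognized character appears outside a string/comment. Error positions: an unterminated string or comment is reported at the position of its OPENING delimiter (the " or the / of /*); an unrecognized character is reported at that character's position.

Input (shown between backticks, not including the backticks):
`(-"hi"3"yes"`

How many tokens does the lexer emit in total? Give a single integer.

pos=0: emit LPAREN '('
pos=1: emit MINUS '-'
pos=2: enter STRING mode
pos=2: emit STR "hi" (now at pos=6)
pos=6: emit NUM '3' (now at pos=7)
pos=7: enter STRING mode
pos=7: emit STR "yes" (now at pos=12)
DONE. 5 tokens: [LPAREN, MINUS, STR, NUM, STR]

Answer: 5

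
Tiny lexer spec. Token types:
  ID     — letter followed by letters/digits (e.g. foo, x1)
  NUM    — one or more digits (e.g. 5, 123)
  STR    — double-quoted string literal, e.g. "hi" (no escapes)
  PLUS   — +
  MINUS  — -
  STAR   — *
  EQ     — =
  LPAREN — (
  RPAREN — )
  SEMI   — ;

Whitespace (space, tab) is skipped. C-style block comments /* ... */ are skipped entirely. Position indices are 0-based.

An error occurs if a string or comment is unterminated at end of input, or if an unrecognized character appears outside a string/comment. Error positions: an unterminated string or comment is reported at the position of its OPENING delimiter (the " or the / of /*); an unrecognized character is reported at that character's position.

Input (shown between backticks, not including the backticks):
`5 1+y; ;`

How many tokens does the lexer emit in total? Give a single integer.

Answer: 6

Derivation:
pos=0: emit NUM '5' (now at pos=1)
pos=2: emit NUM '1' (now at pos=3)
pos=3: emit PLUS '+'
pos=4: emit ID 'y' (now at pos=5)
pos=5: emit SEMI ';'
pos=7: emit SEMI ';'
DONE. 6 tokens: [NUM, NUM, PLUS, ID, SEMI, SEMI]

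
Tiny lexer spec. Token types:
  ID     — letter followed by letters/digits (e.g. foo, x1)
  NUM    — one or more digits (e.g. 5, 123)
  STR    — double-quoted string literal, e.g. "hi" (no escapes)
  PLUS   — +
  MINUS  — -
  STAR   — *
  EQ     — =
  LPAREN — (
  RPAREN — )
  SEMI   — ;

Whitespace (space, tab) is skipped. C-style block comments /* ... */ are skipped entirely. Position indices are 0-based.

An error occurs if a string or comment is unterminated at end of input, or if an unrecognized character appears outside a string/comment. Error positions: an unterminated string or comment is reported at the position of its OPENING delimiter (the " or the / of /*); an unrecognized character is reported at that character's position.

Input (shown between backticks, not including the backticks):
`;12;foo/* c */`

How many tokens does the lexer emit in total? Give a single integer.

pos=0: emit SEMI ';'
pos=1: emit NUM '12' (now at pos=3)
pos=3: emit SEMI ';'
pos=4: emit ID 'foo' (now at pos=7)
pos=7: enter COMMENT mode (saw '/*')
exit COMMENT mode (now at pos=14)
DONE. 4 tokens: [SEMI, NUM, SEMI, ID]

Answer: 4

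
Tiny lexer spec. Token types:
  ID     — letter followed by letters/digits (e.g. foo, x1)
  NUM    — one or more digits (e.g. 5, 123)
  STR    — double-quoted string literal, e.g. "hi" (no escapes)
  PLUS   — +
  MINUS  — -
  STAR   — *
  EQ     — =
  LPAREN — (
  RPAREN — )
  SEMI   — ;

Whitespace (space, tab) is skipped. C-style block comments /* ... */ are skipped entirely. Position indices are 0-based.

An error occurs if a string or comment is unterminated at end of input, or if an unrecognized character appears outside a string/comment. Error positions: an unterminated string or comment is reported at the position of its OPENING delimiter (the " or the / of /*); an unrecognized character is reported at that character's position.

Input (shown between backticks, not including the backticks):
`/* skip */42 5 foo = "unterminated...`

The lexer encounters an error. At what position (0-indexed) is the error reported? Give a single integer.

Answer: 21

Derivation:
pos=0: enter COMMENT mode (saw '/*')
exit COMMENT mode (now at pos=10)
pos=10: emit NUM '42' (now at pos=12)
pos=13: emit NUM '5' (now at pos=14)
pos=15: emit ID 'foo' (now at pos=18)
pos=19: emit EQ '='
pos=21: enter STRING mode
pos=21: ERROR — unterminated string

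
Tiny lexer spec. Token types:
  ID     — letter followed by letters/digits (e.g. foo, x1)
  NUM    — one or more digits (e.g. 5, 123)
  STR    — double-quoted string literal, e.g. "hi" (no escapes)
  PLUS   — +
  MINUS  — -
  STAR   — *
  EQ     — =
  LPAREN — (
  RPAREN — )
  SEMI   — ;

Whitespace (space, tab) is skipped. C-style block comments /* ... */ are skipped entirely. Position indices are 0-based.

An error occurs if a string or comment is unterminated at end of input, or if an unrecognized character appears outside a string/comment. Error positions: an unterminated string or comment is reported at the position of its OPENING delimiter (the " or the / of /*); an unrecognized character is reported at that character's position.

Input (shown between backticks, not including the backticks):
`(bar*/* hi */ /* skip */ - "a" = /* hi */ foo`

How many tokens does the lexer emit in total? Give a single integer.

pos=0: emit LPAREN '('
pos=1: emit ID 'bar' (now at pos=4)
pos=4: emit STAR '*'
pos=5: enter COMMENT mode (saw '/*')
exit COMMENT mode (now at pos=13)
pos=14: enter COMMENT mode (saw '/*')
exit COMMENT mode (now at pos=24)
pos=25: emit MINUS '-'
pos=27: enter STRING mode
pos=27: emit STR "a" (now at pos=30)
pos=31: emit EQ '='
pos=33: enter COMMENT mode (saw '/*')
exit COMMENT mode (now at pos=41)
pos=42: emit ID 'foo' (now at pos=45)
DONE. 7 tokens: [LPAREN, ID, STAR, MINUS, STR, EQ, ID]

Answer: 7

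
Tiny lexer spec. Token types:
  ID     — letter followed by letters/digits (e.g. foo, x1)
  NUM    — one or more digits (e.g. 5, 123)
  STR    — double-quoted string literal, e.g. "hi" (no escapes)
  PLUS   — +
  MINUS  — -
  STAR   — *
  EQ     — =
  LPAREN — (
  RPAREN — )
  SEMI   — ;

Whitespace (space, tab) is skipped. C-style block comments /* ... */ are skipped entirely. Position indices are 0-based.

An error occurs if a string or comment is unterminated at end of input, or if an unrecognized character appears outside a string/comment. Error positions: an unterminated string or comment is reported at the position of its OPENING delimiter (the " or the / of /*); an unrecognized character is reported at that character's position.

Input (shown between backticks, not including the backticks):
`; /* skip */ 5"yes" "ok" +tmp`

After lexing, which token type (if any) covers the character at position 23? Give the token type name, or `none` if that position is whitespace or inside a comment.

Answer: STR

Derivation:
pos=0: emit SEMI ';'
pos=2: enter COMMENT mode (saw '/*')
exit COMMENT mode (now at pos=12)
pos=13: emit NUM '5' (now at pos=14)
pos=14: enter STRING mode
pos=14: emit STR "yes" (now at pos=19)
pos=20: enter STRING mode
pos=20: emit STR "ok" (now at pos=24)
pos=25: emit PLUS '+'
pos=26: emit ID 'tmp' (now at pos=29)
DONE. 6 tokens: [SEMI, NUM, STR, STR, PLUS, ID]
Position 23: char is '"' -> STR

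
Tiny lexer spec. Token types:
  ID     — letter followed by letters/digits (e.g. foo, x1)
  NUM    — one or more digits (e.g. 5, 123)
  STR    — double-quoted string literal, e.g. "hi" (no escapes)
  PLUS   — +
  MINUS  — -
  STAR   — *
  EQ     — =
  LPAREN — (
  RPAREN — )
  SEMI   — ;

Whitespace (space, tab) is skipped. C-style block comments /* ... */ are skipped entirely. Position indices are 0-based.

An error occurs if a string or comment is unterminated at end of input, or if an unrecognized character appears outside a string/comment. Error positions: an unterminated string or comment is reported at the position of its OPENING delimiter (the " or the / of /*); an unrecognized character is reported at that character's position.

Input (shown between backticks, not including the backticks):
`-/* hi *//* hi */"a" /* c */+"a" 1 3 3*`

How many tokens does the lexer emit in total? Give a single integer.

pos=0: emit MINUS '-'
pos=1: enter COMMENT mode (saw '/*')
exit COMMENT mode (now at pos=9)
pos=9: enter COMMENT mode (saw '/*')
exit COMMENT mode (now at pos=17)
pos=17: enter STRING mode
pos=17: emit STR "a" (now at pos=20)
pos=21: enter COMMENT mode (saw '/*')
exit COMMENT mode (now at pos=28)
pos=28: emit PLUS '+'
pos=29: enter STRING mode
pos=29: emit STR "a" (now at pos=32)
pos=33: emit NUM '1' (now at pos=34)
pos=35: emit NUM '3' (now at pos=36)
pos=37: emit NUM '3' (now at pos=38)
pos=38: emit STAR '*'
DONE. 8 tokens: [MINUS, STR, PLUS, STR, NUM, NUM, NUM, STAR]

Answer: 8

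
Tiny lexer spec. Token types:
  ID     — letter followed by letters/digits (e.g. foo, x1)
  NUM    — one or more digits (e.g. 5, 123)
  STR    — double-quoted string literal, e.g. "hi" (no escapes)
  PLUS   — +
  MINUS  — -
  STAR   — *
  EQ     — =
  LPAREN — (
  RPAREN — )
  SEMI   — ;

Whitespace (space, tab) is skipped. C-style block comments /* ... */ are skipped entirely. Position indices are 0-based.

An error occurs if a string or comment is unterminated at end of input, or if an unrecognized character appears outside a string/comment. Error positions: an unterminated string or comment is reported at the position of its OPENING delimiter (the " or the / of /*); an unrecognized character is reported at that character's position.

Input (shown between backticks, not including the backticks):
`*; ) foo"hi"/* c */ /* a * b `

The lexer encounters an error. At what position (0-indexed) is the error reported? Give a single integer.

pos=0: emit STAR '*'
pos=1: emit SEMI ';'
pos=3: emit RPAREN ')'
pos=5: emit ID 'foo' (now at pos=8)
pos=8: enter STRING mode
pos=8: emit STR "hi" (now at pos=12)
pos=12: enter COMMENT mode (saw '/*')
exit COMMENT mode (now at pos=19)
pos=20: enter COMMENT mode (saw '/*')
pos=20: ERROR — unterminated comment (reached EOF)

Answer: 20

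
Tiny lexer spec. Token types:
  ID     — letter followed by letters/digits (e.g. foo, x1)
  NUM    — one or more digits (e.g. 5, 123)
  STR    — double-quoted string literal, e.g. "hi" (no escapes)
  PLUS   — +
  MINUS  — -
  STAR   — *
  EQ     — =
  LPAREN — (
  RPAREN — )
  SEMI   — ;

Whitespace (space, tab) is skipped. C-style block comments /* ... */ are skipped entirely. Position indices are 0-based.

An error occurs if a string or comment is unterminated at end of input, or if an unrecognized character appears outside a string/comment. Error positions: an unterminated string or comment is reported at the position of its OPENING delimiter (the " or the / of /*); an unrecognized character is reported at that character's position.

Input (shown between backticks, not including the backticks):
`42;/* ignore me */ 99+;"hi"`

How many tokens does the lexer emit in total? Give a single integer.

Answer: 6

Derivation:
pos=0: emit NUM '42' (now at pos=2)
pos=2: emit SEMI ';'
pos=3: enter COMMENT mode (saw '/*')
exit COMMENT mode (now at pos=18)
pos=19: emit NUM '99' (now at pos=21)
pos=21: emit PLUS '+'
pos=22: emit SEMI ';'
pos=23: enter STRING mode
pos=23: emit STR "hi" (now at pos=27)
DONE. 6 tokens: [NUM, SEMI, NUM, PLUS, SEMI, STR]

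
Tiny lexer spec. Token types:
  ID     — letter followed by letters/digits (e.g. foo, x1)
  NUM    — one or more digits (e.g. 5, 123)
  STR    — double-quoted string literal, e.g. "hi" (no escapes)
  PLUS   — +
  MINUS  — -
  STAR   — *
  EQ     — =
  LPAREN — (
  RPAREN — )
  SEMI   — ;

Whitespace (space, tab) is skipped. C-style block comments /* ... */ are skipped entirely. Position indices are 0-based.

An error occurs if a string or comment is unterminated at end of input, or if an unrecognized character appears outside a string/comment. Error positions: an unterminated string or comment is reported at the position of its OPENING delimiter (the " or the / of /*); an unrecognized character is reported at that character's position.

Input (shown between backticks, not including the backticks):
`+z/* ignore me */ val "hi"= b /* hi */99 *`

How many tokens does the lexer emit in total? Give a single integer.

Answer: 8

Derivation:
pos=0: emit PLUS '+'
pos=1: emit ID 'z' (now at pos=2)
pos=2: enter COMMENT mode (saw '/*')
exit COMMENT mode (now at pos=17)
pos=18: emit ID 'val' (now at pos=21)
pos=22: enter STRING mode
pos=22: emit STR "hi" (now at pos=26)
pos=26: emit EQ '='
pos=28: emit ID 'b' (now at pos=29)
pos=30: enter COMMENT mode (saw '/*')
exit COMMENT mode (now at pos=38)
pos=38: emit NUM '99' (now at pos=40)
pos=41: emit STAR '*'
DONE. 8 tokens: [PLUS, ID, ID, STR, EQ, ID, NUM, STAR]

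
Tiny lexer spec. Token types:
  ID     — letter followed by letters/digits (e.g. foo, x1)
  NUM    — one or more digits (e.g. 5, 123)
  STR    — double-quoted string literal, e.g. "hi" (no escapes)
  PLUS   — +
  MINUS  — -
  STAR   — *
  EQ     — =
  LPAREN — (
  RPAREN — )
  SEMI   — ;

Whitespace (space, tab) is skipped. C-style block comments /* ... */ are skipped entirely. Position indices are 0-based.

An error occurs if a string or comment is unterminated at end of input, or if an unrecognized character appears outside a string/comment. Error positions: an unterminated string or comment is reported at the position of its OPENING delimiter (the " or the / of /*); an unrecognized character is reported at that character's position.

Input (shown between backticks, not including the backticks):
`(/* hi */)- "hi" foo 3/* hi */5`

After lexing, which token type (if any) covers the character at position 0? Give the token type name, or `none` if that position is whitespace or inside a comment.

Answer: LPAREN

Derivation:
pos=0: emit LPAREN '('
pos=1: enter COMMENT mode (saw '/*')
exit COMMENT mode (now at pos=9)
pos=9: emit RPAREN ')'
pos=10: emit MINUS '-'
pos=12: enter STRING mode
pos=12: emit STR "hi" (now at pos=16)
pos=17: emit ID 'foo' (now at pos=20)
pos=21: emit NUM '3' (now at pos=22)
pos=22: enter COMMENT mode (saw '/*')
exit COMMENT mode (now at pos=30)
pos=30: emit NUM '5' (now at pos=31)
DONE. 7 tokens: [LPAREN, RPAREN, MINUS, STR, ID, NUM, NUM]
Position 0: char is '(' -> LPAREN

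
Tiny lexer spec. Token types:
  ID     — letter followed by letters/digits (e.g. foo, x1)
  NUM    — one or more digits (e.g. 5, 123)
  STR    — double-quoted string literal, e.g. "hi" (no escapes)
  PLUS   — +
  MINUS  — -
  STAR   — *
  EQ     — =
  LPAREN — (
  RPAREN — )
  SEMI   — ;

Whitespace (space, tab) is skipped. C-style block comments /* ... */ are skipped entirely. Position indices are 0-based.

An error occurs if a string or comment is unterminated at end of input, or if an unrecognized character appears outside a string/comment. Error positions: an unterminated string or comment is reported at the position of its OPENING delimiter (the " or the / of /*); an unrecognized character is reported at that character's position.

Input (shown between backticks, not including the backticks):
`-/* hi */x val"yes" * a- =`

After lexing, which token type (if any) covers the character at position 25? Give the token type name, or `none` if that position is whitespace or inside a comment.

Answer: EQ

Derivation:
pos=0: emit MINUS '-'
pos=1: enter COMMENT mode (saw '/*')
exit COMMENT mode (now at pos=9)
pos=9: emit ID 'x' (now at pos=10)
pos=11: emit ID 'val' (now at pos=14)
pos=14: enter STRING mode
pos=14: emit STR "yes" (now at pos=19)
pos=20: emit STAR '*'
pos=22: emit ID 'a' (now at pos=23)
pos=23: emit MINUS '-'
pos=25: emit EQ '='
DONE. 8 tokens: [MINUS, ID, ID, STR, STAR, ID, MINUS, EQ]
Position 25: char is '=' -> EQ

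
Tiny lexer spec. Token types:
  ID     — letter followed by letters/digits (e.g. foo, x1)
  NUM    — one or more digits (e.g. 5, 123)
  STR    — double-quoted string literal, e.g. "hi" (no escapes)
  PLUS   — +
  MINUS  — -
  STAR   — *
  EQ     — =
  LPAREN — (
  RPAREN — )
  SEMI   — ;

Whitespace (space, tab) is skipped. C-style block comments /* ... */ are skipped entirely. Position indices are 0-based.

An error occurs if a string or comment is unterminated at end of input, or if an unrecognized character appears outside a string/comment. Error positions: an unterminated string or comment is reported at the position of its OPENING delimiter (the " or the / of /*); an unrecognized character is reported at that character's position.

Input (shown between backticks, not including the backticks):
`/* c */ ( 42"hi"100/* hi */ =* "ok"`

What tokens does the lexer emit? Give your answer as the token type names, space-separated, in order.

Answer: LPAREN NUM STR NUM EQ STAR STR

Derivation:
pos=0: enter COMMENT mode (saw '/*')
exit COMMENT mode (now at pos=7)
pos=8: emit LPAREN '('
pos=10: emit NUM '42' (now at pos=12)
pos=12: enter STRING mode
pos=12: emit STR "hi" (now at pos=16)
pos=16: emit NUM '100' (now at pos=19)
pos=19: enter COMMENT mode (saw '/*')
exit COMMENT mode (now at pos=27)
pos=28: emit EQ '='
pos=29: emit STAR '*'
pos=31: enter STRING mode
pos=31: emit STR "ok" (now at pos=35)
DONE. 7 tokens: [LPAREN, NUM, STR, NUM, EQ, STAR, STR]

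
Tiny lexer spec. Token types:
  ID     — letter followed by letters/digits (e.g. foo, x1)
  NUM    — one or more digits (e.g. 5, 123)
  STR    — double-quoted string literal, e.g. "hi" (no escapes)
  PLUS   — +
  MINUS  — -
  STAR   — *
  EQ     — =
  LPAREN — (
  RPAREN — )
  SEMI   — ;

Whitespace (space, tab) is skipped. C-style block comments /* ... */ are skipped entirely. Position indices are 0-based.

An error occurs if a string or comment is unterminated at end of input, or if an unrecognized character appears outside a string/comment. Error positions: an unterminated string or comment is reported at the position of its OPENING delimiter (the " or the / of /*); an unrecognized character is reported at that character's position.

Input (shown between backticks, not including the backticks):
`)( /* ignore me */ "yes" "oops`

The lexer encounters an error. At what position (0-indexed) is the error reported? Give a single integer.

pos=0: emit RPAREN ')'
pos=1: emit LPAREN '('
pos=3: enter COMMENT mode (saw '/*')
exit COMMENT mode (now at pos=18)
pos=19: enter STRING mode
pos=19: emit STR "yes" (now at pos=24)
pos=25: enter STRING mode
pos=25: ERROR — unterminated string

Answer: 25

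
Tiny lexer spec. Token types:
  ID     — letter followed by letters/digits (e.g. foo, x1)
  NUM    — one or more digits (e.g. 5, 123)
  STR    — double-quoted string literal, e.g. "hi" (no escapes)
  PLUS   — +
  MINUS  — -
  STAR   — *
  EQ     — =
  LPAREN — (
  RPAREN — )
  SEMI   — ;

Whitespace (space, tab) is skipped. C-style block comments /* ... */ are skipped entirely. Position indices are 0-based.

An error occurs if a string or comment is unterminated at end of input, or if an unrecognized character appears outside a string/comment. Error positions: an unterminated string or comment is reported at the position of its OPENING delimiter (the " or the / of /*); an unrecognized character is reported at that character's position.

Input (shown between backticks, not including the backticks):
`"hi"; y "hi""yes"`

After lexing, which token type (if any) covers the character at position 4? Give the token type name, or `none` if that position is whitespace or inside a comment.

Answer: SEMI

Derivation:
pos=0: enter STRING mode
pos=0: emit STR "hi" (now at pos=4)
pos=4: emit SEMI ';'
pos=6: emit ID 'y' (now at pos=7)
pos=8: enter STRING mode
pos=8: emit STR "hi" (now at pos=12)
pos=12: enter STRING mode
pos=12: emit STR "yes" (now at pos=17)
DONE. 5 tokens: [STR, SEMI, ID, STR, STR]
Position 4: char is ';' -> SEMI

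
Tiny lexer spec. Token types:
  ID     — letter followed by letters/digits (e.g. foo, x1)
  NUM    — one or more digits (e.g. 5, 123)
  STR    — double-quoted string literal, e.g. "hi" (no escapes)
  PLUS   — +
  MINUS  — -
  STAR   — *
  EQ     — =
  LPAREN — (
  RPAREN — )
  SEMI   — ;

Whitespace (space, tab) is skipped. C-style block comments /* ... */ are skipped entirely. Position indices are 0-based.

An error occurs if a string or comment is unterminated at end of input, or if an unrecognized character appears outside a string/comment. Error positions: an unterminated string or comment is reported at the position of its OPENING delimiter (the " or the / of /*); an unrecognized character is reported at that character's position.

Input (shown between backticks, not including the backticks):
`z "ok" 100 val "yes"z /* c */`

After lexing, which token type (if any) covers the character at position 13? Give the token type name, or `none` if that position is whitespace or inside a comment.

Answer: ID

Derivation:
pos=0: emit ID 'z' (now at pos=1)
pos=2: enter STRING mode
pos=2: emit STR "ok" (now at pos=6)
pos=7: emit NUM '100' (now at pos=10)
pos=11: emit ID 'val' (now at pos=14)
pos=15: enter STRING mode
pos=15: emit STR "yes" (now at pos=20)
pos=20: emit ID 'z' (now at pos=21)
pos=22: enter COMMENT mode (saw '/*')
exit COMMENT mode (now at pos=29)
DONE. 6 tokens: [ID, STR, NUM, ID, STR, ID]
Position 13: char is 'l' -> ID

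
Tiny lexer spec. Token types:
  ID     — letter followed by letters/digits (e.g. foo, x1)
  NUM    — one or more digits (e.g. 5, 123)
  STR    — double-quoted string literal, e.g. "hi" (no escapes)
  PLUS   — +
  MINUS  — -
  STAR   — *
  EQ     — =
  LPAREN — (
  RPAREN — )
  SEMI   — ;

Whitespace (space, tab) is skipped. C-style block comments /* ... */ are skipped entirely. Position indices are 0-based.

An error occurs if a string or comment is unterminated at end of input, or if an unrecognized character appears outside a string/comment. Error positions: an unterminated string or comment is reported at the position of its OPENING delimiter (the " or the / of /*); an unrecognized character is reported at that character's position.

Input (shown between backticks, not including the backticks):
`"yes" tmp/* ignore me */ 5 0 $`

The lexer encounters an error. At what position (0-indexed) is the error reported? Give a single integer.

Answer: 29

Derivation:
pos=0: enter STRING mode
pos=0: emit STR "yes" (now at pos=5)
pos=6: emit ID 'tmp' (now at pos=9)
pos=9: enter COMMENT mode (saw '/*')
exit COMMENT mode (now at pos=24)
pos=25: emit NUM '5' (now at pos=26)
pos=27: emit NUM '0' (now at pos=28)
pos=29: ERROR — unrecognized char '$'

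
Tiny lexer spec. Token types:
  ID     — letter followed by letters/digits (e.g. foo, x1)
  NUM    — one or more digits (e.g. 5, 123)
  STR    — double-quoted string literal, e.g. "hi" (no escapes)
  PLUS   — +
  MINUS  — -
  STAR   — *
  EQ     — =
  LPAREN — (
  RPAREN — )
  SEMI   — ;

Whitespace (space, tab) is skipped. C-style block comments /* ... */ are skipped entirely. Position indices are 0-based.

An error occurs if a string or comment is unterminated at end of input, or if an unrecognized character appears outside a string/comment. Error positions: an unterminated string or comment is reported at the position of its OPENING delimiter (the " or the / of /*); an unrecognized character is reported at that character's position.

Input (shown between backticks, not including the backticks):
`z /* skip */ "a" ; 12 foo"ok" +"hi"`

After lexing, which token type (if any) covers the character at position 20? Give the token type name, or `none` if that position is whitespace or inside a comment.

Answer: NUM

Derivation:
pos=0: emit ID 'z' (now at pos=1)
pos=2: enter COMMENT mode (saw '/*')
exit COMMENT mode (now at pos=12)
pos=13: enter STRING mode
pos=13: emit STR "a" (now at pos=16)
pos=17: emit SEMI ';'
pos=19: emit NUM '12' (now at pos=21)
pos=22: emit ID 'foo' (now at pos=25)
pos=25: enter STRING mode
pos=25: emit STR "ok" (now at pos=29)
pos=30: emit PLUS '+'
pos=31: enter STRING mode
pos=31: emit STR "hi" (now at pos=35)
DONE. 8 tokens: [ID, STR, SEMI, NUM, ID, STR, PLUS, STR]
Position 20: char is '2' -> NUM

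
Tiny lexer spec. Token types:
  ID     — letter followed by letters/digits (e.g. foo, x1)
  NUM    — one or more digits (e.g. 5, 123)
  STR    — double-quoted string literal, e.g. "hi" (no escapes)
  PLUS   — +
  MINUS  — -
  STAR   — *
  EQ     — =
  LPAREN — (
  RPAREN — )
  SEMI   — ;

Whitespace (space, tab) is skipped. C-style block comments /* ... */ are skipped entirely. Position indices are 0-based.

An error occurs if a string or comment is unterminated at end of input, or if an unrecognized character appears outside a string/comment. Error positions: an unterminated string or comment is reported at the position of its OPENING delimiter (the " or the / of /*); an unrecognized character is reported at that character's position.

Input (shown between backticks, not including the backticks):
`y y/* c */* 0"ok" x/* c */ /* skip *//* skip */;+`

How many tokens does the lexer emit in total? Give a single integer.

pos=0: emit ID 'y' (now at pos=1)
pos=2: emit ID 'y' (now at pos=3)
pos=3: enter COMMENT mode (saw '/*')
exit COMMENT mode (now at pos=10)
pos=10: emit STAR '*'
pos=12: emit NUM '0' (now at pos=13)
pos=13: enter STRING mode
pos=13: emit STR "ok" (now at pos=17)
pos=18: emit ID 'x' (now at pos=19)
pos=19: enter COMMENT mode (saw '/*')
exit COMMENT mode (now at pos=26)
pos=27: enter COMMENT mode (saw '/*')
exit COMMENT mode (now at pos=37)
pos=37: enter COMMENT mode (saw '/*')
exit COMMENT mode (now at pos=47)
pos=47: emit SEMI ';'
pos=48: emit PLUS '+'
DONE. 8 tokens: [ID, ID, STAR, NUM, STR, ID, SEMI, PLUS]

Answer: 8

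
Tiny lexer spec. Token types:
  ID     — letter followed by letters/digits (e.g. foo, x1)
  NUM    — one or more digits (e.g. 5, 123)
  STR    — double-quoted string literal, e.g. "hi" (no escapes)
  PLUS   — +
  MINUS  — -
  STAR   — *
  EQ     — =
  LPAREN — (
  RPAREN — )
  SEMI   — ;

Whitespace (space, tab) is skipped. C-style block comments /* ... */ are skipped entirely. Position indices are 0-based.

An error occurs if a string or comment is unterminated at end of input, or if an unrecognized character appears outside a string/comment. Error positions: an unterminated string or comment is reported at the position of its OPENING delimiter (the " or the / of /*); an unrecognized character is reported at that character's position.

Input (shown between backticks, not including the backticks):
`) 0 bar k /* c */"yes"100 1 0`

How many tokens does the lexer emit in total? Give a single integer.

pos=0: emit RPAREN ')'
pos=2: emit NUM '0' (now at pos=3)
pos=4: emit ID 'bar' (now at pos=7)
pos=8: emit ID 'k' (now at pos=9)
pos=10: enter COMMENT mode (saw '/*')
exit COMMENT mode (now at pos=17)
pos=17: enter STRING mode
pos=17: emit STR "yes" (now at pos=22)
pos=22: emit NUM '100' (now at pos=25)
pos=26: emit NUM '1' (now at pos=27)
pos=28: emit NUM '0' (now at pos=29)
DONE. 8 tokens: [RPAREN, NUM, ID, ID, STR, NUM, NUM, NUM]

Answer: 8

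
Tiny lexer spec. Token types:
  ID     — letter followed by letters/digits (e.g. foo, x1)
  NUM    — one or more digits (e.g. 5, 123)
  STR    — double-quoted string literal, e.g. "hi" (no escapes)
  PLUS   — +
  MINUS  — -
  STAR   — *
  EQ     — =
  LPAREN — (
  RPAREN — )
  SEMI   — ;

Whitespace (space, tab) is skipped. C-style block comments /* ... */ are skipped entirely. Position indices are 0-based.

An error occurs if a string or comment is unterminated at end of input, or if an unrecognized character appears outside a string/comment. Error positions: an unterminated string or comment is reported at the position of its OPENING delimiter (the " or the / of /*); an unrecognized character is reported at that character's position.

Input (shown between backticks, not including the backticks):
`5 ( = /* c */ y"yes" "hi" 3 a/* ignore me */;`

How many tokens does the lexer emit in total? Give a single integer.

Answer: 9

Derivation:
pos=0: emit NUM '5' (now at pos=1)
pos=2: emit LPAREN '('
pos=4: emit EQ '='
pos=6: enter COMMENT mode (saw '/*')
exit COMMENT mode (now at pos=13)
pos=14: emit ID 'y' (now at pos=15)
pos=15: enter STRING mode
pos=15: emit STR "yes" (now at pos=20)
pos=21: enter STRING mode
pos=21: emit STR "hi" (now at pos=25)
pos=26: emit NUM '3' (now at pos=27)
pos=28: emit ID 'a' (now at pos=29)
pos=29: enter COMMENT mode (saw '/*')
exit COMMENT mode (now at pos=44)
pos=44: emit SEMI ';'
DONE. 9 tokens: [NUM, LPAREN, EQ, ID, STR, STR, NUM, ID, SEMI]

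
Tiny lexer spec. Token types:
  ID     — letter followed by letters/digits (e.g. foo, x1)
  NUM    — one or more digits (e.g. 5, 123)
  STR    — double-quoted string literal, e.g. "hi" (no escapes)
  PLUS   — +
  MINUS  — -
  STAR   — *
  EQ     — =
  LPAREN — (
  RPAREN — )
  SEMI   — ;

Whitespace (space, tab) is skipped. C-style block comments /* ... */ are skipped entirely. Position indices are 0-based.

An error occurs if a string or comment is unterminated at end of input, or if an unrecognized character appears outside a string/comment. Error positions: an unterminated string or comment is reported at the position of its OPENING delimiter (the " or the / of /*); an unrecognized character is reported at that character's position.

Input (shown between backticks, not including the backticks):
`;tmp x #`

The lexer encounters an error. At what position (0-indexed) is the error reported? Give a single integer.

Answer: 7

Derivation:
pos=0: emit SEMI ';'
pos=1: emit ID 'tmp' (now at pos=4)
pos=5: emit ID 'x' (now at pos=6)
pos=7: ERROR — unrecognized char '#'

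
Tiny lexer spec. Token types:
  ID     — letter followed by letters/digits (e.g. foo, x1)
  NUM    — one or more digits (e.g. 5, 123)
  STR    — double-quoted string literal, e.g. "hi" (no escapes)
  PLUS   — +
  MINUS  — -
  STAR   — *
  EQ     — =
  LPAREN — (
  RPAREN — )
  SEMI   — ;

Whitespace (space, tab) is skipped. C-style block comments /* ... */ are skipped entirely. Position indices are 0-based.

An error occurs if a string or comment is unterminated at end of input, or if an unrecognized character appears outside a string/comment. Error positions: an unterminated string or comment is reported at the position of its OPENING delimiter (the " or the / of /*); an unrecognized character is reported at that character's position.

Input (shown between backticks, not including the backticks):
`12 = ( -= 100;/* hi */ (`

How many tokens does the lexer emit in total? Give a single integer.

Answer: 8

Derivation:
pos=0: emit NUM '12' (now at pos=2)
pos=3: emit EQ '='
pos=5: emit LPAREN '('
pos=7: emit MINUS '-'
pos=8: emit EQ '='
pos=10: emit NUM '100' (now at pos=13)
pos=13: emit SEMI ';'
pos=14: enter COMMENT mode (saw '/*')
exit COMMENT mode (now at pos=22)
pos=23: emit LPAREN '('
DONE. 8 tokens: [NUM, EQ, LPAREN, MINUS, EQ, NUM, SEMI, LPAREN]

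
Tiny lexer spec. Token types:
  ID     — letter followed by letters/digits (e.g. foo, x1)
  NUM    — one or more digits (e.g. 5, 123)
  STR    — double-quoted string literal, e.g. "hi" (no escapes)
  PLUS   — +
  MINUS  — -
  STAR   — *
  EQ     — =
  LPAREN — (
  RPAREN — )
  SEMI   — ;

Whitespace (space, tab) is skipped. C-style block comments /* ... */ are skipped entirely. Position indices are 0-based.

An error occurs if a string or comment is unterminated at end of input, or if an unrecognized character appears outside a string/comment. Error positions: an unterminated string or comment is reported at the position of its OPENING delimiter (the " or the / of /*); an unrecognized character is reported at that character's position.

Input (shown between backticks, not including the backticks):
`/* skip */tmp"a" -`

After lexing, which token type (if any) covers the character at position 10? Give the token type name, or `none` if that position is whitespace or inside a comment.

pos=0: enter COMMENT mode (saw '/*')
exit COMMENT mode (now at pos=10)
pos=10: emit ID 'tmp' (now at pos=13)
pos=13: enter STRING mode
pos=13: emit STR "a" (now at pos=16)
pos=17: emit MINUS '-'
DONE. 3 tokens: [ID, STR, MINUS]
Position 10: char is 't' -> ID

Answer: ID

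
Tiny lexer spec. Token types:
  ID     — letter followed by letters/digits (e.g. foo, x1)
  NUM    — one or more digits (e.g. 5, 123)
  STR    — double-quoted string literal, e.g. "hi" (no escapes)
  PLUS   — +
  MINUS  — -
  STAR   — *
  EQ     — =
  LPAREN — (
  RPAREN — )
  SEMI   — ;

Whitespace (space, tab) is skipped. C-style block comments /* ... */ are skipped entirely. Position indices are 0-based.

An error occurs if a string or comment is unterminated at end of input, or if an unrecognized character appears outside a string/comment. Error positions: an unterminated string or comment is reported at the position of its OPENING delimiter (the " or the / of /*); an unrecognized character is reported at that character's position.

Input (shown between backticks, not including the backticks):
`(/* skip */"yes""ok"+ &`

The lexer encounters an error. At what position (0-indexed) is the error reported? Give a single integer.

Answer: 22

Derivation:
pos=0: emit LPAREN '('
pos=1: enter COMMENT mode (saw '/*')
exit COMMENT mode (now at pos=11)
pos=11: enter STRING mode
pos=11: emit STR "yes" (now at pos=16)
pos=16: enter STRING mode
pos=16: emit STR "ok" (now at pos=20)
pos=20: emit PLUS '+'
pos=22: ERROR — unrecognized char '&'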